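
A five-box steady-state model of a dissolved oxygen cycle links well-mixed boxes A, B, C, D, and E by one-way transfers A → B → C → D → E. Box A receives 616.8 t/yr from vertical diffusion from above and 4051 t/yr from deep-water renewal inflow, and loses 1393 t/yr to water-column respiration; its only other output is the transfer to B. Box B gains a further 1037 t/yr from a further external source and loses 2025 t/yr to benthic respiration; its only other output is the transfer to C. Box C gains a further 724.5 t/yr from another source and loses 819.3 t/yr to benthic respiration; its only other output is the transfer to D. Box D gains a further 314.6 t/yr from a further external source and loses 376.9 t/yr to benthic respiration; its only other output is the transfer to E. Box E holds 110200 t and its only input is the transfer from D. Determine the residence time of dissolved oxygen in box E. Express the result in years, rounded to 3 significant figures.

Box A: F(A→B) = (616.8 + 4051) − 1393 = 3274.8 t/yr.
Box B: F(B→C) = (3274.8 + 1037) − 2025 = 2286.8 t/yr.
Box C: F(C→D) = (2286.8 + 724.5) − 819.3 = 2192.0 t/yr.
Box D: F(D→E) = (2192.0 + 314.6) − 376.9 = 2129.7 t/yr.
Box E throughput = its input = 2129.7 t/yr; τ = 110200 / 2129.7 = 51.74 yr.

51.7 yr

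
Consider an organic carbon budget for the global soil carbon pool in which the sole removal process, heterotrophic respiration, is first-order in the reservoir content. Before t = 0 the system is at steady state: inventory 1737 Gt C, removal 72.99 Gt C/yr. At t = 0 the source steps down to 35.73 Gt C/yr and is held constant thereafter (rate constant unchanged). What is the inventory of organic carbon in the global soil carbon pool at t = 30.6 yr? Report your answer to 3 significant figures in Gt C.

1100 Gt C

τ = M₀/F₀ = 1737/72.99 = 23.80 yr; rate constant k = 1/τ.
New steady state M_∞ = F₁/k = F₁·τ = 35.73 × 23.80 = 850.29 Gt C.
M(t) = M_∞ + (M₀ − M_∞)·e^(−t/τ); t/τ = 30.6/23.80 = 1.286, so e^(−t/τ) = 0.2764.
M(t) = 850.29 + 886.7 × 0.2764 = 1095.4 Gt C.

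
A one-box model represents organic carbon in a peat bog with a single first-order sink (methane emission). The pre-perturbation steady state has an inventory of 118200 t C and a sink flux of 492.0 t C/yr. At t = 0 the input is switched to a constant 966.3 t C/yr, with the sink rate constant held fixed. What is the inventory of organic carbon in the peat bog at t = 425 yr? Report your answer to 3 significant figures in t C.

213000 t C

τ = M₀/F₀ = 118200/492.0 = 240.2 yr; rate constant k = 1/τ.
New steady state M_∞ = F₁/k = F₁·τ = 966.3 × 240.2 = 232150 t C.
M(t) = M_∞ + (M₀ − M_∞)·e^(−t/τ); t/τ = 425/240.2 = 1.769, so e^(−t/τ) = 0.1705.
M(t) = 232150 − 113900 × 0.1705 = 212720 t C.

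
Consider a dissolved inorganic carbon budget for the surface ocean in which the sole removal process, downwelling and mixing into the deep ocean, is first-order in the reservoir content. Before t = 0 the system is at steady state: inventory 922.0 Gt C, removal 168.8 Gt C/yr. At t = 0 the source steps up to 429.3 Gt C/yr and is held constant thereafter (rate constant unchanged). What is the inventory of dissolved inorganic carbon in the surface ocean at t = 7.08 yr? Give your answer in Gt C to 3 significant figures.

The sink rate constant is k = F₀/M₀ = 168.8/922.0 = 0.1831 yr⁻¹.
Solving dM/dt = F₁ − kM with M(0) = M₀ gives M(t) = F₁/k + (M₀ − F₁/k)·e^(−kt).
F₁/k = 429.3/0.1831 = 2344.9 Gt C; kt = 0.1831 × 7.08 = 1.296, e^(−kt) = 0.2736.
M(7.08) = 2344.9 + (922.0 − 2344.9) × 0.2736 = 2344.9 − 389.3 = 1955.6 Gt C.

1960 Gt C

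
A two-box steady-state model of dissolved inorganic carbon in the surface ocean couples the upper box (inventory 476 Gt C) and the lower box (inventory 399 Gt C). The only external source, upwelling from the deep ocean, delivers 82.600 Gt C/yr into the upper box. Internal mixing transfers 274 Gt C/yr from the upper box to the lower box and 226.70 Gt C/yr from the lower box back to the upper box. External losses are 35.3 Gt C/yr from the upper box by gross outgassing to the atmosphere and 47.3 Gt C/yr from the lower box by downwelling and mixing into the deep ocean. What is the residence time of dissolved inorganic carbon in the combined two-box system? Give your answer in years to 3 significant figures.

10.6 yr

For the system as a whole, the A↔B exchange is internal and contributes nothing to the throughput; only the external sinks remove mass.
M_total = 476 + 399 = 875.00 Gt C.
ΣF_external_out = 35.3 + 47.3 = 82.600 Gt C/yr.
τ = M_total / ΣF_ext = 875.00 / 82.600 = 10.59 yr.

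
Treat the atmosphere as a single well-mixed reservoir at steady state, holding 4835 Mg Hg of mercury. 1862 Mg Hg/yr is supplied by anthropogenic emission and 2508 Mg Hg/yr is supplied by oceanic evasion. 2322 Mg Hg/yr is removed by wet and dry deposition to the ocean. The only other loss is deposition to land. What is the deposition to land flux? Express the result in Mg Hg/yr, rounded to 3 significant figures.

At steady state ΣF_in = ΣF_out.
ΣF_in = 1862 + 2508 = 4370.0 Mg Hg/yr.
Deposition to land flux = ΣF_in − (2322) = 4370.0 − 2322 = 2048 Mg Hg/yr.

2050 Mg Hg/yr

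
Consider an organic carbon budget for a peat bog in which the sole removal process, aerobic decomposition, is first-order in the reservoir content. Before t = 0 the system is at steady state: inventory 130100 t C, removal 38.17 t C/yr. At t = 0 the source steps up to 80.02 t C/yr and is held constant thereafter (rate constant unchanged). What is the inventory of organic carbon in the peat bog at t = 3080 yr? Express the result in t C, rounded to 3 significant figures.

Residence time τ = M₀/F₀ = 3408 yr. The eventual steady state is M_∞ = M₀·(F₁/F₀) = 130100 × 80.02/38.17 = 272740 t C.
The anomaly ΔM(t) = M(t) − M_∞ decays as ΔM₀·e^(−t/τ) with ΔM₀ = 130100 − 272740 = −142600 t C.
At t = 3080 yr, e^(−t/τ) = e^(−0.9036) = 0.4051, so ΔM = −57780 t C and M = 272740 − 57780 = 214960 t C.

215000 t C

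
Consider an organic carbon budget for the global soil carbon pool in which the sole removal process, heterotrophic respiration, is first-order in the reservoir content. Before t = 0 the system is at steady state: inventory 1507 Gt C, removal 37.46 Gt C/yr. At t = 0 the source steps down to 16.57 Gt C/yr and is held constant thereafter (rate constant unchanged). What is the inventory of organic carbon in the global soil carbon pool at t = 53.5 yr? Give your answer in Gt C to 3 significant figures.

889 Gt C

τ = M₀/F₀ = 1507/37.46 = 40.23 yr; rate constant k = 1/τ.
New steady state M_∞ = F₁/k = F₁·τ = 16.57 × 40.23 = 666.60 Gt C.
M(t) = M_∞ + (M₀ − M_∞)·e^(−t/τ); t/τ = 53.5/40.23 = 1.330, so e^(−t/τ) = 0.2645.
M(t) = 666.60 + 840.4 × 0.2645 = 888.90 Gt C.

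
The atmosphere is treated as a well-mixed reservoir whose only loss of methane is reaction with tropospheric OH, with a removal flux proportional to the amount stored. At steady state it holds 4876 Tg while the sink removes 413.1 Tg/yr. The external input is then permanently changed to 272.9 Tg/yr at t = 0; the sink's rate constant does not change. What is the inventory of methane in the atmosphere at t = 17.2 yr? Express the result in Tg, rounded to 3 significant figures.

The sink rate constant is k = F₀/M₀ = 413.1/4876 = 0.08472 yr⁻¹.
Solving dM/dt = F₁ − kM with M(0) = M₀ gives M(t) = F₁/k + (M₀ − F₁/k)·e^(−kt).
F₁/k = 272.9/0.08472 = 3221.2 Tg; kt = 0.08472 × 17.2 = 1.457, e^(−kt) = 0.2329.
M(17.2) = 3221.2 + (4876 − 3221.2) × 0.2329 = 3221.2 + 385.4 = 3606.5 Tg.

3610 Tg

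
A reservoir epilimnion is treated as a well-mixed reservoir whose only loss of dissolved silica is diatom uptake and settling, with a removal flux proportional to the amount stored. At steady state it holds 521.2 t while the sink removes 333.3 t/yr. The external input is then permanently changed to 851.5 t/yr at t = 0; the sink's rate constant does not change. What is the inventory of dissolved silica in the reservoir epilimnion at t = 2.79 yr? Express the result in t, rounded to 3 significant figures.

1200 t

The sink rate constant is k = F₀/M₀ = 333.3/521.2 = 0.6395 yr⁻¹.
Solving dM/dt = F₁ − kM with M(0) = M₀ gives M(t) = F₁/k + (M₀ − F₁/k)·e^(−kt).
F₁/k = 851.5/0.6395 = 1331.5 t; kt = 0.6395 × 2.79 = 1.784, e^(−kt) = 0.1679.
M(2.79) = 1331.5 + (521.2 − 1331.5) × 0.1679 = 1331.5 − 136.1 = 1195.5 t.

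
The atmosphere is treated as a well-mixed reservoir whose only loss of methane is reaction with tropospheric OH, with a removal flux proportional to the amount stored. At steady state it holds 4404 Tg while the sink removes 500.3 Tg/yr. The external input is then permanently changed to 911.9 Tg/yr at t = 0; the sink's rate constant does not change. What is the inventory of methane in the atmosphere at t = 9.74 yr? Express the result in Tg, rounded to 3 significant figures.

6830 Tg

τ = M₀/F₀ = 4404/500.3 = 8.803 yr; rate constant k = 1/τ.
New steady state M_∞ = F₁/k = F₁·τ = 911.9 × 8.803 = 8027.2 Tg.
M(t) = M_∞ + (M₀ − M_∞)·e^(−t/τ); t/τ = 9.74/8.803 = 1.106, so e^(−t/τ) = 0.3307.
M(t) = 8027.2 − 3623 × 0.3307 = 6828.9 Tg.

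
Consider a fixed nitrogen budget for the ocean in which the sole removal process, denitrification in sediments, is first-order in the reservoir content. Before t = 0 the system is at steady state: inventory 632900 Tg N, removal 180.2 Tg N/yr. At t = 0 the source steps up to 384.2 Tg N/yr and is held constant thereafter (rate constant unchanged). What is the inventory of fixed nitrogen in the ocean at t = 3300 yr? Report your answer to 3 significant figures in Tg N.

1.07×10^6 Tg N

Residence time τ = M₀/F₀ = 3512 yr. The eventual steady state is M_∞ = M₀·(F₁/F₀) = 632900 × 384.2/180.2 = 1.3494×10^6 Tg N.
The anomaly ΔM(t) = M(t) − M_∞ decays as ΔM₀·e^(−t/τ) with ΔM₀ = 632900 − 1.3494×10^6 = −716500 Tg N.
At t = 3300 yr, e^(−t/τ) = e^(−0.9396) = 0.3908, so ΔM = −280000 Tg N and M = 1.3494×10^6 − 280000 = 1.0694×10^6 Tg N.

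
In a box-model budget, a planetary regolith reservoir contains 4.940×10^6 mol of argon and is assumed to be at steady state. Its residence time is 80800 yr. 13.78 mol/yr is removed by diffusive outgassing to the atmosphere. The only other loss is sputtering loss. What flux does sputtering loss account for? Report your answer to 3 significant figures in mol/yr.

Total removal F = M/τ = 4.940×10^6 / 80800 = 61.14 mol/yr.
Sputtering loss = F − (13.78) = 61.14 − 13.78 = 47.36 mol/yr.

47.4 mol/yr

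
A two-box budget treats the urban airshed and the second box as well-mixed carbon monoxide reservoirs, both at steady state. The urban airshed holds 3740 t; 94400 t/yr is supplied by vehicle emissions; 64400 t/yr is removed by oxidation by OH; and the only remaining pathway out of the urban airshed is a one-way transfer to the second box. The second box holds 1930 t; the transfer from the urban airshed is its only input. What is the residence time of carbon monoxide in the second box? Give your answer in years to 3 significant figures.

Balance the urban airshed: ΣF_in = 94400 t/yr.
Transfer to the second box = ΣF_in − (64400) = 30000 t/yr.
At steady state the output of the second box equals its input, 30000 t/yr.
τ = M / F = 1930 / 30000 = 0.06433 yr.

0.0643 yr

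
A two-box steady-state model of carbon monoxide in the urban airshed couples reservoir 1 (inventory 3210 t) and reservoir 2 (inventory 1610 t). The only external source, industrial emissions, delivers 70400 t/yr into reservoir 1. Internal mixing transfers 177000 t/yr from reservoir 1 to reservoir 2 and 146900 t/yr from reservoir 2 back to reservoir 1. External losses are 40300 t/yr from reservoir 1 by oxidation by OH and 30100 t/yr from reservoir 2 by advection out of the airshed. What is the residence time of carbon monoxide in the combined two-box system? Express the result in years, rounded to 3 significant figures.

0.0685 yr

Residence time in the combined system uses the total inventory and the total *external* removal — internal exchanges between the two boxes cancel.
M_total = 3210 + 1610 = 4820.0 t.
ΣF_external_out = 40300 + 30100 = 70400 t/yr.
τ = M_total / ΣF_ext = 4820.0 / 70400 = 0.06847 yr.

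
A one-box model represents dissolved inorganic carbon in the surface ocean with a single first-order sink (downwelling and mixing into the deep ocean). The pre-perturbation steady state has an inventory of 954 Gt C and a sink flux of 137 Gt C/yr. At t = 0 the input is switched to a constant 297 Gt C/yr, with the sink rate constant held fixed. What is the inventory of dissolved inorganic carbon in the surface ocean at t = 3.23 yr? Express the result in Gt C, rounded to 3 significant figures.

1370 Gt C

The sink rate constant is k = F₀/M₀ = 137/954 = 0.1436 yr⁻¹.
Solving dM/dt = F₁ − kM with M(0) = M₀ gives M(t) = F₁/k + (M₀ − F₁/k)·e^(−kt).
F₁/k = 297/0.1436 = 2068.2 Gt C; kt = 0.1436 × 3.23 = 0.4638, e^(−kt) = 0.6289.
M(3.23) = 2068.2 + (954 − 2068.2) × 0.6289 = 2068.2 − 700.7 = 1367.5 Gt C.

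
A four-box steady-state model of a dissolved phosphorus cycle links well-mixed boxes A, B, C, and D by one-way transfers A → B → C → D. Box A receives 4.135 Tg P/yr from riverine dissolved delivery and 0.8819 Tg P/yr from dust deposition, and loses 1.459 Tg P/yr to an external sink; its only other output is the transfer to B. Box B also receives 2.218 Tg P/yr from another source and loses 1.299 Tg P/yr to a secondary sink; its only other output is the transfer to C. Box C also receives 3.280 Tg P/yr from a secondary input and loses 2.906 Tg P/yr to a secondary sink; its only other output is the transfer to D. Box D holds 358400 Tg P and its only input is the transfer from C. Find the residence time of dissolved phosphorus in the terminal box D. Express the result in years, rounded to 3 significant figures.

73900 yr

Box A: F(A→B) = (4.135 + 0.8819) − 1.459 = 3.5579 Tg P/yr.
Box B: F(B→C) = (3.5579 + 2.218) − 1.299 = 4.4769 Tg P/yr.
Box C: F(C→D) = (4.4769 + 3.280) − 2.906 = 4.8509 Tg P/yr.
Box D throughput = its input = 4.8509 Tg P/yr; τ = 358400 / 4.8509 = 73880 yr.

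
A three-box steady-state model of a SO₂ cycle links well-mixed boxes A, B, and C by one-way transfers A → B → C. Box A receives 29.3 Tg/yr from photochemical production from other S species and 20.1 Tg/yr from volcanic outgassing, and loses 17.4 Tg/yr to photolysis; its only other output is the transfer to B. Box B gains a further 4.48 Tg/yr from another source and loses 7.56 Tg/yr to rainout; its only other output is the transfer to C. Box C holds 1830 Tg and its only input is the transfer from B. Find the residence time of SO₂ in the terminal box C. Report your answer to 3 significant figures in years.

63.3 yr

Box A: F(A→B) = (29.3 + 20.1) − 17.4 = 32.000 Tg/yr.
Box B: F(B→C) = (32.000 + 4.48) − 7.56 = 28.920 Tg/yr.
Box C throughput = its input = 28.920 Tg/yr; τ = 1830 / 28.920 = 63.28 yr.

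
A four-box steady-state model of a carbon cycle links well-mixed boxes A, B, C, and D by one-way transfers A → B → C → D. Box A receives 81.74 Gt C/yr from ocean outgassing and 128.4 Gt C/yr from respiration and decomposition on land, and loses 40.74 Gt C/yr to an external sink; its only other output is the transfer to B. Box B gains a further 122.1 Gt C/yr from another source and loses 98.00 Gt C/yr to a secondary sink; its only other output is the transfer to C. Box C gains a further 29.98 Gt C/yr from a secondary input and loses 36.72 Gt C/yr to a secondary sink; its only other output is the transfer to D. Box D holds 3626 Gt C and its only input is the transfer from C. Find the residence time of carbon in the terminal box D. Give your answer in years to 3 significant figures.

19.4 yr

Box A: F(A→B) = (81.74 + 128.4) − 40.74 = 169.40 Gt C/yr.
Box B: F(B→C) = (169.40 + 122.1) − 98.00 = 193.50 Gt C/yr.
Box C: F(C→D) = (193.50 + 29.98) − 36.72 = 186.76 Gt C/yr.
Box D throughput = its input = 186.76 Gt C/yr; τ = 3626 / 186.76 = 19.42 yr.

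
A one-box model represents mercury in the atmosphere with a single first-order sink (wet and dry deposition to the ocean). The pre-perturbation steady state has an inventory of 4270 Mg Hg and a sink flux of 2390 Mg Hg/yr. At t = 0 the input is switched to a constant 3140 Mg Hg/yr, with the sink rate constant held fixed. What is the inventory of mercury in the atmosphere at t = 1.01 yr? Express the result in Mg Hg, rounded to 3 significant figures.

τ = M₀/F₀ = 4270/2390 = 1.787 yr; rate constant k = 1/τ.
New steady state M_∞ = F₁/k = F₁·τ = 3140 × 1.787 = 5610.0 Mg Hg.
M(t) = M_∞ + (M₀ − M_∞)·e^(−t/τ); t/τ = 1.01/1.787 = 0.5653, so e^(−t/τ) = 0.5682.
M(t) = 5610.0 − 1340 × 0.5682 = 4848.6 Mg Hg.

4850 Mg Hg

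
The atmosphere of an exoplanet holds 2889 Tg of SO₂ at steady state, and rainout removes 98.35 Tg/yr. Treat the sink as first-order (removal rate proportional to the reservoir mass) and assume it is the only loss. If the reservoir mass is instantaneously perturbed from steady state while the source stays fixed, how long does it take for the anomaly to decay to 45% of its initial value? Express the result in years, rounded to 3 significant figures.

23.5 yr

For a linear reservoir the anomaly decays as exp(−t/τ) with τ = M/F = 2889/98.35 = 29.37 yr.
exp(−t/τ) = 0.45 ⇒ t = −τ ln(0.45) = 29.37 × 0.7985 = 23.46 yr.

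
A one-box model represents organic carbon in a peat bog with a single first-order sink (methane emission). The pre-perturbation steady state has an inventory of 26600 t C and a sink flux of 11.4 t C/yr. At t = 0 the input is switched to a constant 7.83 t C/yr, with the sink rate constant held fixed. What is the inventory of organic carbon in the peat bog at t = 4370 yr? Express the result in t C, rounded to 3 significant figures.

The sink rate constant is k = F₀/M₀ = 11.4/26600 = 0.0004286 yr⁻¹.
Solving dM/dt = F₁ − kM with M(0) = M₀ gives M(t) = F₁/k + (M₀ − F₁/k)·e^(−kt).
F₁/k = 7.83/0.0004286 = 18270 t C; kt = 0.0004286 × 4370 = 1.873, e^(−kt) = 0.1537.
M(4370) = 18270 + (26600 − 18270) × 0.1537 = 18270 + 1280 = 19550 t C.

19600 t C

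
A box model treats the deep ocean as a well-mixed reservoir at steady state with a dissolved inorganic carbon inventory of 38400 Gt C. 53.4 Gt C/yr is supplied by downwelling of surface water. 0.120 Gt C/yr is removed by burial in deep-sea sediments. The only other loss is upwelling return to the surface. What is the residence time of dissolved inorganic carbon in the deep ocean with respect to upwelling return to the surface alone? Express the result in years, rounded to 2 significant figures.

720 yr

At steady state ΣF_in = ΣF_out.
ΣF_in = 53.400 Gt C/yr.
Upwelling return to the surface flux = ΣF_in − (0.120) = 53.400 − 0.1200 = 53.28 Gt C/yr.
τ = M / F = 38400 / 53.28 = 720.7 yr.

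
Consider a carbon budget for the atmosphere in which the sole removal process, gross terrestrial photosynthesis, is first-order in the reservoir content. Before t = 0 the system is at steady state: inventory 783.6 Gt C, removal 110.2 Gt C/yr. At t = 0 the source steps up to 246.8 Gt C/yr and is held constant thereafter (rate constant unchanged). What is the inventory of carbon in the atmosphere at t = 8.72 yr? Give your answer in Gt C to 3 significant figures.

The sink rate constant is k = F₀/M₀ = 110.2/783.6 = 0.1406 yr⁻¹.
Solving dM/dt = F₁ − kM with M(0) = M₀ gives M(t) = F₁/k + (M₀ − F₁/k)·e^(−kt).
F₁/k = 246.8/0.1406 = 1754.9 Gt C; kt = 0.1406 × 8.72 = 1.226, e^(−kt) = 0.2934.
M(8.72) = 1754.9 + (783.6 − 1754.9) × 0.2934 = 1754.9 − 285.0 = 1470.0 Gt C.

1470 Gt C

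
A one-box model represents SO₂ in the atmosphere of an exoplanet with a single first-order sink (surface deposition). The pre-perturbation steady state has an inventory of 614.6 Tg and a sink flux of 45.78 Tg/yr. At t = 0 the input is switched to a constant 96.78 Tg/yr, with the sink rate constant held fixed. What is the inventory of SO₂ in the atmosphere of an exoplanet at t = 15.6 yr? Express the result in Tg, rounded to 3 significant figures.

Residence time τ = M₀/F₀ = 13.43 yr. The eventual steady state is M_∞ = M₀·(F₁/F₀) = 614.6 × 96.78/45.78 = 1299.3 Tg.
The anomaly ΔM(t) = M(t) − M_∞ decays as ΔM₀·e^(−t/τ) with ΔM₀ = 614.6 − 1299.3 = −684.7 Tg.
At t = 15.6 yr, e^(−t/τ) = e^(−1.162) = 0.3129, so ΔM = −214.2 Tg and M = 1299.3 − 214.2 = 1085.1 Tg.

1090 Tg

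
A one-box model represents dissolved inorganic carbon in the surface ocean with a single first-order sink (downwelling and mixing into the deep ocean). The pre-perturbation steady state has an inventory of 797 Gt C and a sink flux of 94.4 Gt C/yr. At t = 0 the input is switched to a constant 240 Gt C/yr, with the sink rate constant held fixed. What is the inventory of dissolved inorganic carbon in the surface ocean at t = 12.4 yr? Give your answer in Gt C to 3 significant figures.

The sink rate constant is k = F₀/M₀ = 94.4/797 = 0.1184 yr⁻¹.
Solving dM/dt = F₁ − kM with M(0) = M₀ gives M(t) = F₁/k + (M₀ − F₁/k)·e^(−kt).
F₁/k = 240/0.1184 = 2026.3 Gt C; kt = 0.1184 × 12.4 = 1.469, e^(−kt) = 0.2302.
M(12.4) = 2026.3 + (797 − 2026.3) × 0.2302 = 2026.3 − 283.0 = 1743.3 Gt C.

1740 Gt C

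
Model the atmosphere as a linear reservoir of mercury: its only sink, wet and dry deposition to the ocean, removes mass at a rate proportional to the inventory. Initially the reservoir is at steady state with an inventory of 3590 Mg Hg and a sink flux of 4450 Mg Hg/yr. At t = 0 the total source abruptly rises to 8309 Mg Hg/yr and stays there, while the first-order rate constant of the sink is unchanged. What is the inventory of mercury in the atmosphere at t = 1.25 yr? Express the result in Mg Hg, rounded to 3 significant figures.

Residence time τ = M₀/F₀ = 0.8067 yr. The eventual steady state is M_∞ = M₀·(F₁/F₀) = 3590 × 8309/4450 = 6703.2 Mg Hg.
The anomaly ΔM(t) = M(t) − M_∞ decays as ΔM₀·e^(−t/τ) with ΔM₀ = 3590 − 6703.2 = −3113 Mg Hg.
At t = 1.25 yr, e^(−t/τ) = e^(−1.549) = 0.2124, so ΔM = −661.1 Mg Hg and M = 6703.2 − 661.1 = 6042.1 Mg Hg.

6040 Mg Hg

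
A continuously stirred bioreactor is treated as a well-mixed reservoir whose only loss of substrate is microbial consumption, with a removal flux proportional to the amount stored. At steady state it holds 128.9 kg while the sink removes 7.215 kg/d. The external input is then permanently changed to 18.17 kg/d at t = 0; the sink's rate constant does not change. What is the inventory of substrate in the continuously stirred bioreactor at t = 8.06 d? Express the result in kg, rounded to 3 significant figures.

200 kg

τ = M₀/F₀ = 128.9/7.215 = 17.87 d; rate constant k = 1/τ.
New steady state M_∞ = F₁/k = F₁·τ = 18.17 × 17.87 = 324.62 kg.
M(t) = M_∞ + (M₀ − M_∞)·e^(−t/τ); t/τ = 8.06/17.87 = 0.4511, so e^(−t/τ) = 0.6369.
M(t) = 324.62 − 195.7 × 0.6369 = 199.97 kg.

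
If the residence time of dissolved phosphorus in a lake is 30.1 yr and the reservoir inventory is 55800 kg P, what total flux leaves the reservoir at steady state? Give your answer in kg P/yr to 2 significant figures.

1900 kg P/yr

F = M / τ = 55800 / 30.1 = 1854 kg P/yr.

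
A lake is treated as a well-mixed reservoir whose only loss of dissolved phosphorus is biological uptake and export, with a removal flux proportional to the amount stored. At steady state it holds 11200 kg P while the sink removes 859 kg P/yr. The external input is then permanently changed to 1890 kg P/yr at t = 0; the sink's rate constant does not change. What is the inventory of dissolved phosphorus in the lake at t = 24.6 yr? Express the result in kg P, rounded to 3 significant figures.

22600 kg P

τ = M₀/F₀ = 11200/859 = 13.04 yr; rate constant k = 1/τ.
New steady state M_∞ = F₁/k = F₁·τ = 1890 × 13.04 = 24643 kg P.
M(t) = M_∞ + (M₀ − M_∞)·e^(−t/τ); t/τ = 24.6/13.04 = 1.887, so e^(−t/τ) = 0.1516.
M(t) = 24643 − 13440 × 0.1516 = 22605 kg P.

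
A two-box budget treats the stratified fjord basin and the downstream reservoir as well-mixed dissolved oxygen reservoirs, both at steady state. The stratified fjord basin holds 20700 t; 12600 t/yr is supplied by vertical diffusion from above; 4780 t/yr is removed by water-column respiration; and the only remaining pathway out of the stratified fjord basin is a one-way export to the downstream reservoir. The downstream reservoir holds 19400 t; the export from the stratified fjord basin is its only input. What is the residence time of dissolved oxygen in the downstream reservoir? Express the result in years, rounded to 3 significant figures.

2.48 yr

Balance the stratified fjord basin: ΣF_in = 12600 t/yr.
Export to the downstream reservoir = ΣF_in − (4780) = 7820.0 t/yr.
At steady state the output of the downstream reservoir equals its input, 7820.0 t/yr.
τ = M / F = 19400 / 7820.0 = 2.481 yr.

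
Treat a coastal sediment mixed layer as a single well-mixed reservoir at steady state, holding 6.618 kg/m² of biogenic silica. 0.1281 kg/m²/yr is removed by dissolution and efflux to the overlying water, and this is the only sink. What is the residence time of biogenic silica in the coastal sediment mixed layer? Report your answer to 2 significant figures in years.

τ = M / F = 6.618 / 0.1281 = 51.66 yr.

52 yr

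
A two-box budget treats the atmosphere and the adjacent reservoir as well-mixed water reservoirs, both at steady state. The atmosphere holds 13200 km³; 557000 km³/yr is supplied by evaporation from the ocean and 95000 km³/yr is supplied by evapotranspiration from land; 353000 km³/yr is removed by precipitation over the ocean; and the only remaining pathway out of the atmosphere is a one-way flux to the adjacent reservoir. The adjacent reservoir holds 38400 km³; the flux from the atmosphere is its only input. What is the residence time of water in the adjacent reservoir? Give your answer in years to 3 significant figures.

Balance the atmosphere: ΣF_in = 557000 + 95000 = 652000 km³/yr.
Flux to the adjacent reservoir = ΣF_in − (353000) = 299000 km³/yr.
At steady state the output of the adjacent reservoir equals its input, 299000 km³/yr.
τ = M / F = 38400 / 299000 = 0.1284 yr.

0.128 yr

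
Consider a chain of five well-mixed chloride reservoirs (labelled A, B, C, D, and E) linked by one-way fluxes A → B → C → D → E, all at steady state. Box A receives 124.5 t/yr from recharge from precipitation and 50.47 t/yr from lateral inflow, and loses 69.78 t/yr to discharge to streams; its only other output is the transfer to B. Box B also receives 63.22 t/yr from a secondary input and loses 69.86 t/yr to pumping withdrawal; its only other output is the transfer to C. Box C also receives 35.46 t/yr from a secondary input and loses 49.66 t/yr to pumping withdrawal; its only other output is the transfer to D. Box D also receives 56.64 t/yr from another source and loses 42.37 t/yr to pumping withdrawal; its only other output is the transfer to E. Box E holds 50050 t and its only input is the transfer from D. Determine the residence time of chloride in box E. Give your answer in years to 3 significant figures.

Box A: F(A→B) = (124.5 + 50.47) − 69.78 = 105.19 t/yr.
Box B: F(B→C) = (105.19 + 63.22) − 69.86 = 98.550 t/yr.
Box C: F(C→D) = (98.550 + 35.46) − 49.66 = 84.350 t/yr.
Box D: F(D→E) = (84.350 + 56.64) − 42.37 = 98.620 t/yr.
Box E throughput = its input = 98.620 t/yr; τ = 50050 / 98.620 = 507.5 yr.

508 yr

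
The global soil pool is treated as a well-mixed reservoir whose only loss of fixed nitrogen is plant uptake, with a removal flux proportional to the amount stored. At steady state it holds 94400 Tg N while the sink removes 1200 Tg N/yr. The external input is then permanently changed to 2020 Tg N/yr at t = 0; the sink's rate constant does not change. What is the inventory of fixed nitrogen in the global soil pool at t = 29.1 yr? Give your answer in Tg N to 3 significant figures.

τ = M₀/F₀ = 94400/1200 = 78.67 yr; rate constant k = 1/τ.
New steady state M_∞ = F₁/k = F₁·τ = 2020 × 78.67 = 158910 Tg N.
M(t) = M_∞ + (M₀ − M_∞)·e^(−t/τ); t/τ = 29.1/78.67 = 0.3699, so e^(−t/τ) = 0.6908.
M(t) = 158910 − 64510 × 0.6908 = 114350 Tg N.

114000 Tg N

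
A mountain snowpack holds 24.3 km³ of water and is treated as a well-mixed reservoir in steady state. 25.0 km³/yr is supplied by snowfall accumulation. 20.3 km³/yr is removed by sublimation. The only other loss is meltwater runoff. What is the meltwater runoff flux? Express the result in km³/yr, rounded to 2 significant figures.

At steady state ΣF_in = ΣF_out.
ΣF_in = 25.000 km³/yr.
Meltwater runoff flux = ΣF_in − (20.3) = 25.000 − 20.30 = 4.700 km³/yr.

4.7 km³/yr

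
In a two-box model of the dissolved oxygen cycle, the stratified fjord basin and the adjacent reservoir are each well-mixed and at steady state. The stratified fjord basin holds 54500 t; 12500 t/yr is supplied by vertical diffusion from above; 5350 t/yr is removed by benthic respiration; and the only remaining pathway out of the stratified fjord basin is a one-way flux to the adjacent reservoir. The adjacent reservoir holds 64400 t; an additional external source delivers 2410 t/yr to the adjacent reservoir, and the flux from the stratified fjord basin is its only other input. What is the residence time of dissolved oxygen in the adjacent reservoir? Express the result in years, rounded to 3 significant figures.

6.74 yr

Balance the stratified fjord basin: ΣF_in = 12500 t/yr.
Flux to the adjacent reservoir = ΣF_in − (5350) = 7150.0 t/yr.
Total input to the adjacent reservoir = 7150.0 + 2410 = 9560.0 t/yr; at steady state this equals its total output.
τ = M / F = 64400 / 9560.0 = 6.736 yr.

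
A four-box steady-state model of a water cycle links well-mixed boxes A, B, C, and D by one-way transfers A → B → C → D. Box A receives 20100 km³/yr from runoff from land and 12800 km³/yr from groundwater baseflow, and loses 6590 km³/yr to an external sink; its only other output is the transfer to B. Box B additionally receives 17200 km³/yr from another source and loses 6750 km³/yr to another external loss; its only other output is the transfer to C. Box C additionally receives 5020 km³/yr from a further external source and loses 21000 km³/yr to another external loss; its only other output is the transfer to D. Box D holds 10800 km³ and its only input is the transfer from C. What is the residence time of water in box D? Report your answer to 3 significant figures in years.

0.520 yr

Box A: F(A→B) = (20100 + 12800) − 6590 = 26310 km³/yr.
Box B: F(B→C) = (26310 + 17200) − 6750 = 36760 km³/yr.
Box C: F(C→D) = (36760 + 5020) − 21000 = 20780 km³/yr.
Box D throughput = its input = 20780 km³/yr; τ = 10800 / 20780 = 0.5197 yr.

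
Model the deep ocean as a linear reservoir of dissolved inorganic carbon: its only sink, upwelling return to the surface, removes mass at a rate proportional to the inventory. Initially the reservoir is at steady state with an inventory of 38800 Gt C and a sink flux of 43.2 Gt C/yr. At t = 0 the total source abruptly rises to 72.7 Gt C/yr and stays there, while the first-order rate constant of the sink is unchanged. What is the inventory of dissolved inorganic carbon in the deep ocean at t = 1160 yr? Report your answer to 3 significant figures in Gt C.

Residence time τ = M₀/F₀ = 898.1 yr. The eventual steady state is M_∞ = M₀·(F₁/F₀) = 38800 × 72.7/43.2 = 65295 Gt C.
The anomaly ΔM(t) = M(t) − M_∞ decays as ΔM₀·e^(−t/τ) with ΔM₀ = 38800 − 65295 = −26500 Gt C.
At t = 1160 yr, e^(−t/τ) = e^(−1.292) = 0.2748, so ΔM = −7282 Gt C and M = 65295 − 7282 = 58013 Gt C.

58000 Gt C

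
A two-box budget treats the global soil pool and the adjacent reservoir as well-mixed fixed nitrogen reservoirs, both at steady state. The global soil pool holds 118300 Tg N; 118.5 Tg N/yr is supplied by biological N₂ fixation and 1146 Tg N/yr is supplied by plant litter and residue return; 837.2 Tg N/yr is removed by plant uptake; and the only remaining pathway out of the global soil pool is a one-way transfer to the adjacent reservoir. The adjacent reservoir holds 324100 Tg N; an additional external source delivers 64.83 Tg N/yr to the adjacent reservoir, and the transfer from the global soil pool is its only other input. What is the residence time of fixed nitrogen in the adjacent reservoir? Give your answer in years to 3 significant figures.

659 yr

Balance the global soil pool: ΣF_in = 118.5 + 1146 = 1264.5 Tg N/yr.
Transfer to the adjacent reservoir = ΣF_in − (837.2) = 427.30 Tg N/yr.
Total input to the adjacent reservoir = 427.30 + 64.83 = 492.13 Tg N/yr; at steady state this equals its total output.
τ = M / F = 324100 / 492.13 = 658.6 yr.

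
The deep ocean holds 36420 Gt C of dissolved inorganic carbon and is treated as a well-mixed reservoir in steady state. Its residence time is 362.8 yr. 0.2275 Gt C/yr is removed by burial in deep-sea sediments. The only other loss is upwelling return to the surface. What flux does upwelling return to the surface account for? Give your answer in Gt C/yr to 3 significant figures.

100 Gt C/yr

Total removal F = M/τ = 36420 / 362.8 = 100.4 Gt C/yr.
Upwelling return to the surface = F − (0.2275) = 100.4 − 0.2275 = 100.2 Gt C/yr.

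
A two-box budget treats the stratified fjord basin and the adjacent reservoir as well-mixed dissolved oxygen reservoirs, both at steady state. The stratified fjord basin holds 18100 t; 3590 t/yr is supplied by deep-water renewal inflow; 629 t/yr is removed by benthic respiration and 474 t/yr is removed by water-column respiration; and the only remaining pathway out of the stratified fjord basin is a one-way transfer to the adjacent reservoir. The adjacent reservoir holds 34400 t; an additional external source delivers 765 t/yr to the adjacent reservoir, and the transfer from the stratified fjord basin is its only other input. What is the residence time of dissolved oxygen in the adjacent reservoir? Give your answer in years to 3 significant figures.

10.6 yr

Balance the stratified fjord basin: ΣF_in = 3590.0 t/yr.
Transfer to the adjacent reservoir = ΣF_in − (629 + 474) = 2487.0 t/yr.
Total input to the adjacent reservoir = 2487.0 + 765 = 3252.0 t/yr; at steady state this equals its total output.
τ = M / F = 34400 / 3252.0 = 10.58 yr.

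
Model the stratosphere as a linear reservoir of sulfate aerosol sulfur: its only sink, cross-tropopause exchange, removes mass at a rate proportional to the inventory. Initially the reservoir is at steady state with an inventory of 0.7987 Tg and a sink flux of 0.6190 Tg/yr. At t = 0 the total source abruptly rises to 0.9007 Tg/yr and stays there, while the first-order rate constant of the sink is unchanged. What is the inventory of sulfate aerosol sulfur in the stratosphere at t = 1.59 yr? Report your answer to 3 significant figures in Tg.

1.06 Tg

The sink rate constant is k = F₀/M₀ = 0.6190/0.7987 = 0.7750 yr⁻¹.
Solving dM/dt = F₁ − kM with M(0) = M₀ gives M(t) = F₁/k + (M₀ − F₁/k)·e^(−kt).
F₁/k = 0.9007/0.7750 = 1.1622 Tg; kt = 0.7750 × 1.59 = 1.232, e^(−kt) = 0.2916.
M(1.59) = 1.1622 + (0.7987 − 1.1622) × 0.2916 = 1.1622 − 0.1060 = 1.0562 Tg.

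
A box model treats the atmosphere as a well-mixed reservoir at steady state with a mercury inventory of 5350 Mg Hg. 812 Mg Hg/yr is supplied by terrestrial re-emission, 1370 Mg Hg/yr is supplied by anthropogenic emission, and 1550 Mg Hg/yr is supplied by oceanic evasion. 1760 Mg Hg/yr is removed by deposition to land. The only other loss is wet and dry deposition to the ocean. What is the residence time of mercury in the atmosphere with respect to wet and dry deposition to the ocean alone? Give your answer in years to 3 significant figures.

2.71 yr

At steady state ΣF_in = ΣF_out.
ΣF_in = 812 + 1370 + 1550 = 3732.0 Mg Hg/yr.
Wet and dry deposition to the ocean flux = ΣF_in − (1760) = 3732.0 − 1760 = 1972 Mg Hg/yr.
τ = M / F = 5350 / 1972 = 2.713 yr.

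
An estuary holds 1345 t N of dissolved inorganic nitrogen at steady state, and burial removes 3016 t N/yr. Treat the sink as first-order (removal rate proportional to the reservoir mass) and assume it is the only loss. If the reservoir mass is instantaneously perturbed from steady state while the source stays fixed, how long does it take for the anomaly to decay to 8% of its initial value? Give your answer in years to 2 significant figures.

1.1 yr

For a linear reservoir the anomaly decays as exp(−t/τ) with τ = M/F = 1345/3016 = 0.4460 yr.
exp(−t/τ) = 0.08 ⇒ t = −τ ln(0.08) = 0.4460 × 2.526 = 1.126 yr.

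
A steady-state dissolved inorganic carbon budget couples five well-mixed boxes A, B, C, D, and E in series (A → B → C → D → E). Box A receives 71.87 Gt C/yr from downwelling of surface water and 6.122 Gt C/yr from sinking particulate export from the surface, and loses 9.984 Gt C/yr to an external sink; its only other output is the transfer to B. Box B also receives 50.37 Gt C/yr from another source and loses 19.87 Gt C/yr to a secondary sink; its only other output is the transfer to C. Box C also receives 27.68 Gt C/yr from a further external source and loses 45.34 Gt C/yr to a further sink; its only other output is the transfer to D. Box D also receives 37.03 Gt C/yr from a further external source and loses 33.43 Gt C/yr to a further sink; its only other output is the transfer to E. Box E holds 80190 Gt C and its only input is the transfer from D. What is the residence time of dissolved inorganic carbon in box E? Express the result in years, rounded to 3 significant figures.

950 yr

Box A: F(A→B) = (71.87 + 6.122) − 9.984 = 68.008 Gt C/yr.
Box B: F(B→C) = (68.008 + 50.37) − 19.87 = 98.508 Gt C/yr.
Box C: F(C→D) = (98.508 + 27.68) − 45.34 = 80.848 Gt C/yr.
Box D: F(D→E) = (80.848 + 37.03) − 33.43 = 84.448 Gt C/yr.
Box E throughput = its input = 84.448 Gt C/yr; τ = 80190 / 84.448 = 949.6 yr.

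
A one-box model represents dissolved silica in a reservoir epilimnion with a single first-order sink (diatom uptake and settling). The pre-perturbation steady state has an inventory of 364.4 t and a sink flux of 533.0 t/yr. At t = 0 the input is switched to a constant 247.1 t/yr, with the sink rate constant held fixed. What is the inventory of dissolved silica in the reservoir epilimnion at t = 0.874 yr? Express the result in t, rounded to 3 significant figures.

223 t

The sink rate constant is k = F₀/M₀ = 533.0/364.4 = 1.463 yr⁻¹.
Solving dM/dt = F₁ − kM with M(0) = M₀ gives M(t) = F₁/k + (M₀ − F₁/k)·e^(−kt).
F₁/k = 247.1/1.463 = 168.94 t; kt = 1.463 × 0.874 = 1.278, e^(−kt) = 0.2785.
M(0.874) = 168.94 + (364.4 − 168.94) × 0.2785 = 168.94 + 54.43 = 223.37 t.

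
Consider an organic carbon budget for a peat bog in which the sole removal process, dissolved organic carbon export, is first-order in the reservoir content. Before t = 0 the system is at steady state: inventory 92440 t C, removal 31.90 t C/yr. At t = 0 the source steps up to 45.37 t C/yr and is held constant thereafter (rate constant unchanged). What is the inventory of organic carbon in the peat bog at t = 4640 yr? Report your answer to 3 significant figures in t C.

Residence time τ = M₀/F₀ = 2898 yr. The eventual steady state is M_∞ = M₀·(F₁/F₀) = 92440 × 45.37/31.90 = 131470 t C.
The anomaly ΔM(t) = M(t) − M_∞ decays as ΔM₀·e^(−t/τ) with ΔM₀ = 92440 − 131470 = −39030 t C.
At t = 4640 yr, e^(−t/τ) = e^(−1.601) = 0.2017, so ΔM = −7871 t C and M = 131470 − 7871 = 123600 t C.

124000 t C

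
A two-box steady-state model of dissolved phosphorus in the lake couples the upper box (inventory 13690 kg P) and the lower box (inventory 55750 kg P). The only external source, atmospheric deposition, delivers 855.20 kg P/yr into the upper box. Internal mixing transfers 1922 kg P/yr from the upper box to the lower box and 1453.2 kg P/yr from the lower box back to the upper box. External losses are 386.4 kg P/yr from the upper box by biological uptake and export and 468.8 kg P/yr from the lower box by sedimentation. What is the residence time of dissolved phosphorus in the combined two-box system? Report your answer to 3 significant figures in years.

81.2 yr

For the system as a whole, the A↔B exchange is internal and contributes nothing to the throughput; only the external sinks remove mass.
M_total = 13690 + 55750 = 69440 kg P.
ΣF_external_out = 386.4 + 468.8 = 855.20 kg P/yr.
τ = M_total / ΣF_ext = 69440 / 855.20 = 81.20 yr.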